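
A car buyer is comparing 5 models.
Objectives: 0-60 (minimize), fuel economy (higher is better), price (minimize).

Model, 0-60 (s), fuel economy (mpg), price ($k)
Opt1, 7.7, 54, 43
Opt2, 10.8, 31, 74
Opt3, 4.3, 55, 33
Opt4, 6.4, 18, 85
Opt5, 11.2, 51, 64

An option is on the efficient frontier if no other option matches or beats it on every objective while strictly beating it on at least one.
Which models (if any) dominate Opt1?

Opt3: 0-60 4.3≤7.7, fuel economy 55≥54, price 33≤43 — dominates Opt1.
Others (Opt2, Opt4, Opt5) are each worse than Opt1 on at least one objective.

Opt3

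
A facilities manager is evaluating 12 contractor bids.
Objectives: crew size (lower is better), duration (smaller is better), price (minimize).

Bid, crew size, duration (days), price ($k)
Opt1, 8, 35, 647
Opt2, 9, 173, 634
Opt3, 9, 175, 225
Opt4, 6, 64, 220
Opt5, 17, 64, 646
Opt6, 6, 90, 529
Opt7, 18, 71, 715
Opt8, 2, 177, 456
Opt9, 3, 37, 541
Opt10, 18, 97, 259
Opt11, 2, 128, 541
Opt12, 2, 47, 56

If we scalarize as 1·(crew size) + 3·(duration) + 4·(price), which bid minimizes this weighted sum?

Opt1: 1·8 + 3·35 + 4·647 = 2701
Opt2: 1·9 + 3·173 + 4·634 = 3064
Opt3: 1·9 + 3·175 + 4·225 = 1434
Opt4: 1·6 + 3·64 + 4·220 = 1078
Opt5: 1·17 + 3·64 + 4·646 = 2793
Opt6: 1·6 + 3·90 + 4·529 = 2392
Opt7: 1·18 + 3·71 + 4·715 = 3091
Opt8: 1·2 + 3·177 + 4·456 = 2357
Opt9: 1·3 + 3·37 + 4·541 = 2278
Opt10: 1·18 + 3·97 + 4·259 = 1345
Opt11: 1·2 + 3·128 + 4·541 = 2550
Opt12: 1·2 + 3·47 + 4·56 = 367
Lowest: Opt12 at 367.

Opt12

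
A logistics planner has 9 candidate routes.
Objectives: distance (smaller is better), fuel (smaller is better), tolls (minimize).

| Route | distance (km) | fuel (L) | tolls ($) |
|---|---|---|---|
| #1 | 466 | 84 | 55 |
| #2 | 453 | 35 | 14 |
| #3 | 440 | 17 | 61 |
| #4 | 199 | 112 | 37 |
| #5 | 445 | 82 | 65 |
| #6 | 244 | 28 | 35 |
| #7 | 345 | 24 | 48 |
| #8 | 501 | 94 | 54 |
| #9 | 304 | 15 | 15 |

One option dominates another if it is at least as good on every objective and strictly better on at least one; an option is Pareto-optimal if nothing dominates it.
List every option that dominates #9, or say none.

none

#1: worse on distance (466 vs 304).
#2: worse on distance (453 vs 304).
#3: worse on distance (440 vs 304).
#4: worse on fuel (112 vs 15).
#5: worse on distance (445 vs 304).
#6: worse on fuel (28 vs 15).
#7: worse on distance (345 vs 304).
#8: worse on distance (501 vs 304).
No option dominates #9.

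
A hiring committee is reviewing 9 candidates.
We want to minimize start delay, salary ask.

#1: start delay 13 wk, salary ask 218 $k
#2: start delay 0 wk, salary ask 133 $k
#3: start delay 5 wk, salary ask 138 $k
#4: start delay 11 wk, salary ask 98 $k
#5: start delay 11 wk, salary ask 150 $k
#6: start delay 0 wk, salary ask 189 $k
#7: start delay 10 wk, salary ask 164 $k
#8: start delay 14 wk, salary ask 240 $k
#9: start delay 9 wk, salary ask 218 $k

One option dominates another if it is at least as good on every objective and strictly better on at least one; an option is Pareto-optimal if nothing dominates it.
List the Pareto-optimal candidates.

#2, #4

#1: dominated by #2 (start delay 0≤13, salary ask 133≤218).
#2: not dominated.
#3: dominated by #2 (start delay 0≤5, salary ask 133≤138).
#4: not dominated (best salary ask).
#5: dominated by #2 (start delay 0≤11, salary ask 133≤150).
#6: dominated by #2 (start delay 0≤0, salary ask 133≤189).
#7: dominated by #2 (start delay 0≤10, salary ask 133≤164).
#8: dominated by #1 (start delay 13≤14, salary ask 218≤240).
#9: dominated by #2 (start delay 0≤9, salary ask 133≤218).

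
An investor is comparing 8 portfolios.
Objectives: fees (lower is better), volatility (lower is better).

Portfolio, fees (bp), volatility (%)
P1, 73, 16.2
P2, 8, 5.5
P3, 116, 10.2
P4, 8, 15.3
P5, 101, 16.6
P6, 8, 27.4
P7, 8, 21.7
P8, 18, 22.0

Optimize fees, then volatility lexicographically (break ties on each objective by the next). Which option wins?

First minimize fees: best is 8, kept {P2, P4, P6, P7}.
Then minimize volatility: best is 5.5, kept {P2}.

P2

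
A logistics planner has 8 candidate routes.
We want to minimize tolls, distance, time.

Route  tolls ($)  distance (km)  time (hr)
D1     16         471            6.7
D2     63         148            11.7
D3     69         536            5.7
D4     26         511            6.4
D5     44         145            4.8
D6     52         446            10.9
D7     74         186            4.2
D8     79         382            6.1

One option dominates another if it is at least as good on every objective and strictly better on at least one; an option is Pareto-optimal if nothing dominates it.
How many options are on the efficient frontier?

D1: not dominated (best tolls).
D2: dominated by D5 (tolls 44≤63, distance 145≤148, time 4.8≤11.7).
D3: dominated by D5 (tolls 44≤69, distance 145≤536, time 4.8≤5.7).
D4: not dominated.
D5: not dominated (best distance).
D6: dominated by D5 (tolls 44≤52, distance 145≤446, time 4.8≤10.9).
D7: not dominated (best time).
D8: dominated by D5 (tolls 44≤79, distance 145≤382, time 4.8≤6.1).
Pareto-optimal: D1, D4, D5, D7 → 4.

4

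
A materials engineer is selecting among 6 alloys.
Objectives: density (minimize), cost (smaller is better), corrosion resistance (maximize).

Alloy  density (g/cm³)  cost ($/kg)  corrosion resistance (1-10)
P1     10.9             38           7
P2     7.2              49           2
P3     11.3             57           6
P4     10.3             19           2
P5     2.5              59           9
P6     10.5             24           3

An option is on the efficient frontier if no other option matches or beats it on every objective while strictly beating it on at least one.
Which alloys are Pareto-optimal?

P1, P2, P4, P5, P6

P1: not dominated.
P2: not dominated.
P3: dominated by P1 (density 10.9≤11.3, cost 38≤57, corrosion resistance 7≥6).
P4: not dominated (best cost).
P5: not dominated (best density).
P6: not dominated.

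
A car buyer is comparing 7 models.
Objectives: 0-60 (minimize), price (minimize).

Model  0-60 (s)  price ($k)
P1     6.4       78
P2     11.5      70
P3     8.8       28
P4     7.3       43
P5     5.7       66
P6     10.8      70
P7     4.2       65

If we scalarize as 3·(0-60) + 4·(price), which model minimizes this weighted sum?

P3

P1: 3·6.4 + 4·78 = 331.2
P2: 3·11.5 + 4·70 = 314.5
P3: 3·8.8 + 4·28 = 138.4
P4: 3·7.3 + 4·43 = 193.9
P5: 3·5.7 + 4·66 = 281.1
P6: 3·10.8 + 4·70 = 312.4
P7: 3·4.2 + 4·65 = 272.6
Lowest: P3 at 138.4.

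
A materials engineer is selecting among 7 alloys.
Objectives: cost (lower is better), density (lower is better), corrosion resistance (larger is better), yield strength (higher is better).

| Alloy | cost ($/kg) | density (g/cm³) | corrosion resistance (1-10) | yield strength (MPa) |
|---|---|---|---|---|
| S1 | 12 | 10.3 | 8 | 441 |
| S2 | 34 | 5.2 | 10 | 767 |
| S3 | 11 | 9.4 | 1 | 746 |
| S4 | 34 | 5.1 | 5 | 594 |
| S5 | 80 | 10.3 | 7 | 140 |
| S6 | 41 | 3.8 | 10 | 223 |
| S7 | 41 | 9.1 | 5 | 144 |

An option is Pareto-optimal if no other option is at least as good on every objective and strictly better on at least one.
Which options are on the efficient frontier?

S1, S2, S3, S4, S6

S1: not dominated.
S2: not dominated (best yield strength).
S3: not dominated (best cost).
S4: not dominated.
S5: dominated by S1 (cost 12≤80, density 10.3≤10.3, corrosion resistance 8≥7, yield strength 441≥140).
S6: not dominated (best density).
S7: dominated by S2 (cost 34≤41, density 5.2≤9.1, corrosion resistance 10≥5, yield strength 767≥144).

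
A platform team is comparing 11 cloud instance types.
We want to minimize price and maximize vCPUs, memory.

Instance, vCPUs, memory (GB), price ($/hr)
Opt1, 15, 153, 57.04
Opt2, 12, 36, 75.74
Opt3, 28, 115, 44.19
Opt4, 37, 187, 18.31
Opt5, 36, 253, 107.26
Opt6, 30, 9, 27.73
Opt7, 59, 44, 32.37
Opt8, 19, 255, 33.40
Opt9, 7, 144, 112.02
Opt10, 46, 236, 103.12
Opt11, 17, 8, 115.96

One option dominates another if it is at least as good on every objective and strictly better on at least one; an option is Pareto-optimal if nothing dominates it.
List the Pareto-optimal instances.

Opt4, Opt5, Opt7, Opt8, Opt10

Opt1: dominated by Opt4 (vCPUs 37≥15, memory 187≥153, price 18.31≤57.04).
Opt2: dominated by Opt1 (vCPUs 15≥12, memory 153≥36, price 57.04≤75.74).
Opt3: dominated by Opt4 (vCPUs 37≥28, memory 187≥115, price 18.31≤44.19).
Opt4: not dominated (best price).
Opt5: not dominated.
Opt6: dominated by Opt4 (vCPUs 37≥30, memory 187≥9, price 18.31≤27.73).
Opt7: not dominated (best vCPUs).
Opt8: not dominated (best memory).
Opt9: dominated by Opt1 (vCPUs 15≥7, memory 153≥144, price 57.04≤112.02).
Opt10: not dominated.
Opt11: dominated by Opt3 (vCPUs 28≥17, memory 115≥8, price 44.19≤115.96).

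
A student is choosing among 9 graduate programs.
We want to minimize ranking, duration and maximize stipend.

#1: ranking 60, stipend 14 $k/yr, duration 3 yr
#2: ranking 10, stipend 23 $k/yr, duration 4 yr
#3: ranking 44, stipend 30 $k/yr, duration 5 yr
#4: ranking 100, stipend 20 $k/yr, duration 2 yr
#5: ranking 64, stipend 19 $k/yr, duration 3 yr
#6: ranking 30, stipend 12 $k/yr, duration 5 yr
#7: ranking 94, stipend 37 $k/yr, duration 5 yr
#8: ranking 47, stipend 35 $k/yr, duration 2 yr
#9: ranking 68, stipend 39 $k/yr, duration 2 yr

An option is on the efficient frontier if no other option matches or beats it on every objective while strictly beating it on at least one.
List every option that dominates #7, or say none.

#9: ranking 68≤94, stipend 39≥37, duration 2≤5 — dominates #7.
Others (#1, #2, #3, #4, #5, #6, #8) are each worse than #7 on at least one objective.

#9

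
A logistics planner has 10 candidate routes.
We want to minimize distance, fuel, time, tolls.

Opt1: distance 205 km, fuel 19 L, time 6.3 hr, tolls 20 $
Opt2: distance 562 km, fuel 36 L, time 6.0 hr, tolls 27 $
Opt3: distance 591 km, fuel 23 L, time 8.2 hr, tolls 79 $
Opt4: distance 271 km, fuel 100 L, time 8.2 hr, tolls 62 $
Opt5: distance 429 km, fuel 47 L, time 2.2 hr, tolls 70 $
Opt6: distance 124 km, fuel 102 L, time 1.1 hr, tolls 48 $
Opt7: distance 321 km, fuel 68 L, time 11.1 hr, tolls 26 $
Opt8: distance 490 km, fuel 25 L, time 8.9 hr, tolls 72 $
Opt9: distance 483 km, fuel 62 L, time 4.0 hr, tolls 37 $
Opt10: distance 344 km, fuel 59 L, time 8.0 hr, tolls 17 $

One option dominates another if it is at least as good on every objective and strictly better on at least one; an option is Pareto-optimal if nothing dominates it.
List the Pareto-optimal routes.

Opt1, Opt2, Opt5, Opt6, Opt9, Opt10

Opt1: not dominated (best fuel).
Opt2: not dominated.
Opt3: dominated by Opt1 (distance 205≤591, fuel 19≤23, time 6.3≤8.2, tolls 20≤79).
Opt4: dominated by Opt1 (distance 205≤271, fuel 19≤100, time 6.3≤8.2, tolls 20≤62).
Opt5: not dominated.
Opt6: not dominated (best distance).
Opt7: dominated by Opt1 (distance 205≤321, fuel 19≤68, time 6.3≤11.1, tolls 20≤26).
Opt8: dominated by Opt1 (distance 205≤490, fuel 19≤25, time 6.3≤8.9, tolls 20≤72).
Opt9: not dominated.
Opt10: not dominated (best tolls).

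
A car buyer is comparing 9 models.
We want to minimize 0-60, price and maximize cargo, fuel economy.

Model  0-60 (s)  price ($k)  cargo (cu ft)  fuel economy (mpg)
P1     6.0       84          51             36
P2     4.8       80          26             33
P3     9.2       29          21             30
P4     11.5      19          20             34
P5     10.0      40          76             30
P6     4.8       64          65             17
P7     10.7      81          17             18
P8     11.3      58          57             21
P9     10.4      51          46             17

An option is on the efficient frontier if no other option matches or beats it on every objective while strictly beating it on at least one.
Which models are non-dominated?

P1: not dominated (best fuel economy).
P2: not dominated.
P3: not dominated.
P4: not dominated (best price).
P5: not dominated (best cargo).
P6: not dominated.
P7: dominated by P2 (0-60 4.8≤10.7, price 80≤81, cargo 26≥17, fuel economy 33≥18).
P8: dominated by P5 (0-60 10.0≤11.3, price 40≤58, cargo 76≥57, fuel economy 30≥21).
P9: dominated by P5 (0-60 10.0≤10.4, price 40≤51, cargo 76≥46, fuel economy 30≥17).

P1, P2, P3, P4, P5, P6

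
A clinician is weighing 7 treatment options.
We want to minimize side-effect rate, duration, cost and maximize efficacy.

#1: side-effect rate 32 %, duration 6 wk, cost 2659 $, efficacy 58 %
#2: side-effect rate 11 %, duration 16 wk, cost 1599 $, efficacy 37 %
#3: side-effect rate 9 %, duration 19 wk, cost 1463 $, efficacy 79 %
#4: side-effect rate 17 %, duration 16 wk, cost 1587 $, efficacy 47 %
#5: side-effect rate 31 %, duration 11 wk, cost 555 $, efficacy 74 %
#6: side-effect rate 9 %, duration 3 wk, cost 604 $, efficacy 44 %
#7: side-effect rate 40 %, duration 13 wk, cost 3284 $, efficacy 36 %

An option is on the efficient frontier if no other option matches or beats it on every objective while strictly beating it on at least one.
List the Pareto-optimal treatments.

#1, #3, #4, #5, #6

#1: not dominated.
#2: dominated by #6 (side-effect rate 9≤11, duration 3≤16, cost 604≤1599, efficacy 44≥37).
#3: not dominated (best efficacy).
#4: not dominated.
#5: not dominated (best cost).
#6: not dominated (best duration).
#7: dominated by #1 (side-effect rate 32≤40, duration 6≤13, cost 2659≤3284, efficacy 58≥36).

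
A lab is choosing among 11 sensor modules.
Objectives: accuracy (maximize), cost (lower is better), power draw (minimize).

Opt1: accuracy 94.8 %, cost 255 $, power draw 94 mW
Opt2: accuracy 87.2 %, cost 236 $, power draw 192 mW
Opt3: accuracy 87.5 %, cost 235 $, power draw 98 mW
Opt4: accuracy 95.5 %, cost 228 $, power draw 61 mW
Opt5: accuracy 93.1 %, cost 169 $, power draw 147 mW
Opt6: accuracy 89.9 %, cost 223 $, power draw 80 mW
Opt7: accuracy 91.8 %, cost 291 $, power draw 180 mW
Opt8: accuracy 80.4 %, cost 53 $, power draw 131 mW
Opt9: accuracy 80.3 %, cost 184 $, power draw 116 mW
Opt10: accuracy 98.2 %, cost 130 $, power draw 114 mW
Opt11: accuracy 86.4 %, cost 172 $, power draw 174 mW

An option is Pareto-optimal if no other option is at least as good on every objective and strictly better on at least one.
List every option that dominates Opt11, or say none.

Opt5, Opt10

Opt5: accuracy 93.1≥86.4, cost 169≤172, power draw 147≤174 — dominates Opt11.
Opt10: accuracy 98.2≥86.4, cost 130≤172, power draw 114≤174 — dominates Opt11.
Others (Opt1, Opt2, Opt3, Opt4, Opt6, Opt7, Opt8, Opt9) are each worse than Opt11 on at least one objective.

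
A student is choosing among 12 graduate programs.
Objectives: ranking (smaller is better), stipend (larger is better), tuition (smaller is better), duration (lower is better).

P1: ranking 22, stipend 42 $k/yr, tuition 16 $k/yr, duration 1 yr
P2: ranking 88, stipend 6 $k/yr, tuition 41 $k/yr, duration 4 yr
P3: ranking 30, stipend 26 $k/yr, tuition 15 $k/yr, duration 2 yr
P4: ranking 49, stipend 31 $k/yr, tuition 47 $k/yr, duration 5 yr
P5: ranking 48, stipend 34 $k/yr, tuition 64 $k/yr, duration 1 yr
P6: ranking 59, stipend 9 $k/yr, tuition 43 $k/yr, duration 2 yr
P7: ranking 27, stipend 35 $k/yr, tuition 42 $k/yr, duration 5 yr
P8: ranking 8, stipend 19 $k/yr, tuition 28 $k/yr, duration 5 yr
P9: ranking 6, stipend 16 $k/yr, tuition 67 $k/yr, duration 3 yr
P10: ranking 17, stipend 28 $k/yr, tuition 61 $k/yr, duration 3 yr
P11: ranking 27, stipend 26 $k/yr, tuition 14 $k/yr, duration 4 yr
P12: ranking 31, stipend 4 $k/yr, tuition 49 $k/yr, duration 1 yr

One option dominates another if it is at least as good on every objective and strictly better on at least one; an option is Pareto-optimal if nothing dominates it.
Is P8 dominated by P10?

P10 vs P8: P10 is worse on ranking (17 vs 8), so it does not dominate P8.

No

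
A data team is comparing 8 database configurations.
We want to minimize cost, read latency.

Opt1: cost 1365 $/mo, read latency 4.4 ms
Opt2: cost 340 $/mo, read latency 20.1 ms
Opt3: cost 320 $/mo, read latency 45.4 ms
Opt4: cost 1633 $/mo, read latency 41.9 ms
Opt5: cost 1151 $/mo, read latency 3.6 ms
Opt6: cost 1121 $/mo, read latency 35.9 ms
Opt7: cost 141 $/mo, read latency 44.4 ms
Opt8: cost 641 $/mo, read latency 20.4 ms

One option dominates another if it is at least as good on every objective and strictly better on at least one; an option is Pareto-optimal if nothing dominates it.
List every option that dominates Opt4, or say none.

Opt1: cost 1365≤1633, read latency 4.4≤41.9 — dominates Opt4.
Opt2: cost 340≤1633, read latency 20.1≤41.9 — dominates Opt4.
Opt5: cost 1151≤1633, read latency 3.6≤41.9 — dominates Opt4.
Opt6: cost 1121≤1633, read latency 35.9≤41.9 — dominates Opt4.
Opt8: cost 641≤1633, read latency 20.4≤41.9 — dominates Opt4.
Others (Opt3, Opt7) are each worse than Opt4 on at least one objective.

Opt1, Opt2, Opt5, Opt6, Opt8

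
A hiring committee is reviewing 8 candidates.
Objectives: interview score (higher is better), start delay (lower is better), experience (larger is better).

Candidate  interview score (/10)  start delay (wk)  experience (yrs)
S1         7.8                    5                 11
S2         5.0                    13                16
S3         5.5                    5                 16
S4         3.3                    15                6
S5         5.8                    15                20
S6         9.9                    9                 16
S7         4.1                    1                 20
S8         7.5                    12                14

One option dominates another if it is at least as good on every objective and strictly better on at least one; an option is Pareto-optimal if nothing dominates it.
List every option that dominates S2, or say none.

S3: interview score 5.5≥5.0, start delay 5≤13, experience 16≥16 — dominates S2.
S6: interview score 9.9≥5.0, start delay 9≤13, experience 16≥16 — dominates S2.
Others (S1, S4, S5, S7, S8) are each worse than S2 on at least one objective.

S3, S6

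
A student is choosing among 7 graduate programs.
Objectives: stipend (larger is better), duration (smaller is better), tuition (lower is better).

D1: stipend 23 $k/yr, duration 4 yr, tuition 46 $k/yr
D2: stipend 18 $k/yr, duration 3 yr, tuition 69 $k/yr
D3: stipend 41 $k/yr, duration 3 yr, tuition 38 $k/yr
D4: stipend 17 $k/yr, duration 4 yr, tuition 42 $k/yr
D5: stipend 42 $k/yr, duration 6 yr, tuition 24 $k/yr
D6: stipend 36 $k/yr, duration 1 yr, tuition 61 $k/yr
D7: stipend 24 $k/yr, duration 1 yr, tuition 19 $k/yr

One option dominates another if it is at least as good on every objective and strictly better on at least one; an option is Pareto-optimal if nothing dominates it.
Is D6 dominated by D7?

D7 vs D6: D7 is worse on stipend (24 vs 36), so it does not dominate D6.

No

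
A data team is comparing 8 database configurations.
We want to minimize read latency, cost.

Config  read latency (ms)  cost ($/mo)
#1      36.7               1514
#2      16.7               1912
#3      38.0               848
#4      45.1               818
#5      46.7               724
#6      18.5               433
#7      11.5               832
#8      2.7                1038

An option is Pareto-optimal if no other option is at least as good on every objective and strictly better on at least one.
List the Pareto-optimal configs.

#6, #7, #8

#1: dominated by #6 (read latency 18.5≤36.7, cost 433≤1514).
#2: dominated by #7 (read latency 11.5≤16.7, cost 832≤1912).
#3: dominated by #6 (read latency 18.5≤38.0, cost 433≤848).
#4: dominated by #6 (read latency 18.5≤45.1, cost 433≤818).
#5: dominated by #6 (read latency 18.5≤46.7, cost 433≤724).
#6: not dominated (best cost).
#7: not dominated.
#8: not dominated (best read latency).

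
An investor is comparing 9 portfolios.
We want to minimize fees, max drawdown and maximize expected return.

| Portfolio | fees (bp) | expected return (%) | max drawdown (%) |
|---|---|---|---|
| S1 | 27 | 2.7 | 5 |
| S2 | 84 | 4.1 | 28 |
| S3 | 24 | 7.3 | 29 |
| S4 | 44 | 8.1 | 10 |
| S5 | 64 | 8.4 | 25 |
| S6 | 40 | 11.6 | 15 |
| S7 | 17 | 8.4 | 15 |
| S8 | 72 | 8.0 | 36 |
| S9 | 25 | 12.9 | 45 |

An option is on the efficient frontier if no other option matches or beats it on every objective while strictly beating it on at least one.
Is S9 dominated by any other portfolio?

No

S1: worse on fees (27 vs 25).
S2: worse on fees (84 vs 25).
S3: worse on expected return (7.3 vs 12.9).
S4: worse on fees (44 vs 25).
S5: worse on fees (64 vs 25).
S6: worse on fees (40 vs 25).
S7: worse on expected return (8.4 vs 12.9).
S8: worse on fees (72 vs 25).
No option is at least as good as S9 on every objective and strictly better on one.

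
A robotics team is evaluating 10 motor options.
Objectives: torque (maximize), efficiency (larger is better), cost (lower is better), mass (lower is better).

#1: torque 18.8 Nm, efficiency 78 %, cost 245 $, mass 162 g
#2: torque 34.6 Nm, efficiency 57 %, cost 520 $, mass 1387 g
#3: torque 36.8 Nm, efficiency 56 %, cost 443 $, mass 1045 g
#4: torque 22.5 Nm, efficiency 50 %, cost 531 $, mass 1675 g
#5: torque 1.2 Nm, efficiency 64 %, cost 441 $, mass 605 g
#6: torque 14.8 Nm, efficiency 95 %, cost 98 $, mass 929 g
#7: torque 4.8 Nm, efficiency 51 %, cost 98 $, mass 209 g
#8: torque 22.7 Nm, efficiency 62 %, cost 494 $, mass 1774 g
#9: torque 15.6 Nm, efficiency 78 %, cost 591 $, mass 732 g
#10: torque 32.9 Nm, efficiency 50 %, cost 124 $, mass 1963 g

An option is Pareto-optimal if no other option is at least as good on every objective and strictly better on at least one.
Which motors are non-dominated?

#1: not dominated (best mass).
#2: not dominated.
#3: not dominated (best torque).
#4: dominated by #2 (torque 34.6≥22.5, efficiency 57≥50, cost 520≤531, mass 1387≤1675).
#5: dominated by #1 (torque 18.8≥1.2, efficiency 78≥64, cost 245≤441, mass 162≤605).
#6: not dominated (best efficiency).
#7: not dominated.
#8: not dominated.
#9: dominated by #1 (torque 18.8≥15.6, efficiency 78≥78, cost 245≤591, mass 162≤732).
#10: not dominated.

#1, #2, #3, #6, #7, #8, #10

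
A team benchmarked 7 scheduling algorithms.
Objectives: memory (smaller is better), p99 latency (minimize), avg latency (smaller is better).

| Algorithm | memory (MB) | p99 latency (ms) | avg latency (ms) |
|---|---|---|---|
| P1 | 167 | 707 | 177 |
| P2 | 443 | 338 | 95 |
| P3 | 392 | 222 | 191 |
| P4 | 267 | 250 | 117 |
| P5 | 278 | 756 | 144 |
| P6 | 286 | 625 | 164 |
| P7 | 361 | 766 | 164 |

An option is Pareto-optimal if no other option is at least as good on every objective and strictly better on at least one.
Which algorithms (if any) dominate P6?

P4

P4: memory 267≤286, p99 latency 250≤625, avg latency 117≤164 — dominates P6.
Others (P1, P2, P3, P5, P7) are each worse than P6 on at least one objective.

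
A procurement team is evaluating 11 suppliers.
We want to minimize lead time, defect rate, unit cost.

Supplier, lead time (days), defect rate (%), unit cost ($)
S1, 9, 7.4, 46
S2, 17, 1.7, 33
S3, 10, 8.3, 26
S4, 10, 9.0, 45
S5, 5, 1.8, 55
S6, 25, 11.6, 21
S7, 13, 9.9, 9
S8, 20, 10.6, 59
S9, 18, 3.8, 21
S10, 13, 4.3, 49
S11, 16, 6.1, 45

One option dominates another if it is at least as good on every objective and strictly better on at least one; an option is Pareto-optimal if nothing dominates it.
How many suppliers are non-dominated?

8

S1: not dominated.
S2: not dominated (best defect rate).
S3: not dominated.
S4: dominated by S3 (lead time 10≤10, defect rate 8.3≤9.0, unit cost 26≤45).
S5: not dominated (best lead time).
S6: dominated by S7 (lead time 13≤25, defect rate 9.9≤11.6, unit cost 9≤21).
S7: not dominated (best unit cost).
S8: dominated by S1 (lead time 9≤20, defect rate 7.4≤10.6, unit cost 46≤59).
S9: not dominated.
S10: not dominated.
S11: not dominated.
Pareto-optimal: S1, S2, S3, S5, S7, S9, S10, S11 → 8.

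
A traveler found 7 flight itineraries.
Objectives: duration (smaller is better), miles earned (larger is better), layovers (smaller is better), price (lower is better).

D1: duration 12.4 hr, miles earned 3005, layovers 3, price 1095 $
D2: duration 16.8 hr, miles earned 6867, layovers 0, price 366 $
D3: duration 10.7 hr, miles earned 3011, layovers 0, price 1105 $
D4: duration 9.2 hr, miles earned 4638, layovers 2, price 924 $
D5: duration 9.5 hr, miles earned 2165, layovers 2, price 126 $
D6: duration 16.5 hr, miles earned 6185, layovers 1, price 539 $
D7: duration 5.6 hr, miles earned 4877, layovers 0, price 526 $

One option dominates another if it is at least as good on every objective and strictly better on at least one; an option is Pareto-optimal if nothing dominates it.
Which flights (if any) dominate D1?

D4: duration 9.2≤12.4, miles earned 4638≥3005, layovers 2≤3, price 924≤1095 — dominates D1.
D7: duration 5.6≤12.4, miles earned 4877≥3005, layovers 0≤3, price 526≤1095 — dominates D1.
Others (D2, D3, D5, D6) are each worse than D1 on at least one objective.

D4, D7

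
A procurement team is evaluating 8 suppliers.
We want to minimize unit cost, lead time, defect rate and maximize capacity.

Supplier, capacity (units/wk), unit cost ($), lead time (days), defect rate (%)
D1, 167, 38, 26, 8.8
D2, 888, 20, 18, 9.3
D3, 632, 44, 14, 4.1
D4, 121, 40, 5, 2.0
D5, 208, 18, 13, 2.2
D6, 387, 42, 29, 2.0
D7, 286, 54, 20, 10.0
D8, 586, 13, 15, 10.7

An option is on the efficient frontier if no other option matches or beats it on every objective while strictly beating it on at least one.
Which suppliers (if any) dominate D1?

D5

D5: capacity 208≥167, unit cost 18≤38, lead time 13≤26, defect rate 2.2≤8.8 — dominates D1.
Others (D2, D3, D4, D6, D7, D8) are each worse than D1 on at least one objective.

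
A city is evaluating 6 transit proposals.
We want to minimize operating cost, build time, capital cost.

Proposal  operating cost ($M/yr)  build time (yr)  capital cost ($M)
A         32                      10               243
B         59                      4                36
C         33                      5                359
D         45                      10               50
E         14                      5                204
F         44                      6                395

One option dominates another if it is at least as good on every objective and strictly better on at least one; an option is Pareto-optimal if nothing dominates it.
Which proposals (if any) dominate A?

E: operating cost 14≤32, build time 5≤10, capital cost 204≤243 — dominates A.
Others (B, C, D, F) are each worse than A on at least one objective.

E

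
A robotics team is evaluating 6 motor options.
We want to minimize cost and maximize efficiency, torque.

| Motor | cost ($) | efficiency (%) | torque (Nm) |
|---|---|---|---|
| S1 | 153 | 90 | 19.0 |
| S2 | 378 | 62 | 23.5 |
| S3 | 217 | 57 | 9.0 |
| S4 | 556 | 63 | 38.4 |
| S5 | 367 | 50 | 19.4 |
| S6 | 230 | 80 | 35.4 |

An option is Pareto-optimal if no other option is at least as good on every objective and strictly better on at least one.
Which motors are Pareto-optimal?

S1, S4, S6

S1: not dominated (best cost).
S2: dominated by S6 (cost 230≤378, efficiency 80≥62, torque 35.4≥23.5).
S3: dominated by S1 (cost 153≤217, efficiency 90≥57, torque 19.0≥9.0).
S4: not dominated (best torque).
S5: dominated by S6 (cost 230≤367, efficiency 80≥50, torque 35.4≥19.4).
S6: not dominated.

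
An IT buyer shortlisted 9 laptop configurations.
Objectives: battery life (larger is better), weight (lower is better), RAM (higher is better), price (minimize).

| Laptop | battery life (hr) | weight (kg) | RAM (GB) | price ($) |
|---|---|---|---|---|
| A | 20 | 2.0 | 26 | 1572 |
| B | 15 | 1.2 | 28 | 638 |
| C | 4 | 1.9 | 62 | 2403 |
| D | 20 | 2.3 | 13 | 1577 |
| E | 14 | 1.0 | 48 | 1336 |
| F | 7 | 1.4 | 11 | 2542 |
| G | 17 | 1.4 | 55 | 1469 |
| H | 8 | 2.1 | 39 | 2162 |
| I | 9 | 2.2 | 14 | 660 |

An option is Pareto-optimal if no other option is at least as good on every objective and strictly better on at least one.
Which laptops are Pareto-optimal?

A, B, C, E, G

A: not dominated.
B: not dominated (best price).
C: not dominated (best RAM).
D: dominated by A (battery life 20≥20, weight 2.0≤2.3, RAM 26≥13, price 1572≤1577).
E: not dominated (best weight).
F: dominated by B (battery life 15≥7, weight 1.2≤1.4, RAM 28≥11, price 638≤2542).
G: not dominated.
H: dominated by E (battery life 14≥8, weight 1.0≤2.1, RAM 48≥39, price 1336≤2162).
I: dominated by B (battery life 15≥9, weight 1.2≤2.2, RAM 28≥14, price 638≤660).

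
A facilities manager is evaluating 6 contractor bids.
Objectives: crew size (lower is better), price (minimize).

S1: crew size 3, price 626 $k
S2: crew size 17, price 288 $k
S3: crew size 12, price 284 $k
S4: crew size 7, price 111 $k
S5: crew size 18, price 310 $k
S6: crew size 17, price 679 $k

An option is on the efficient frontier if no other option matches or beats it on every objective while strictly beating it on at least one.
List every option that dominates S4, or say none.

S1: worse on price (626 vs 111).
S2: worse on crew size (17 vs 7).
S3: worse on crew size (12 vs 7).
S5: worse on crew size (18 vs 7).
S6: worse on crew size (17 vs 7).
No option dominates S4.

none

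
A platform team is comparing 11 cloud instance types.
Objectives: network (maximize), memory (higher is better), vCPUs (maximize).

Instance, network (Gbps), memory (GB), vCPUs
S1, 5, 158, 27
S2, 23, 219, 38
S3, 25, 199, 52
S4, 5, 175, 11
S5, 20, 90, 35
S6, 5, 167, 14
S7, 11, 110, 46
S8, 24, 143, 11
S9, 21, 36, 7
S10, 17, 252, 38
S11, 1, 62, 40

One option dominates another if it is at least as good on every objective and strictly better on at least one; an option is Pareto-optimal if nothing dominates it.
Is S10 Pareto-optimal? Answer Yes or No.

Yes

S1: worse on network (5 vs 17).
S2: worse on memory (219 vs 252).
S3: worse on memory (199 vs 252).
S4: worse on network (5 vs 17).
S5: worse on memory (90 vs 252).
S6: worse on network (5 vs 17).
S7: worse on network (11 vs 17).
S8: worse on memory (143 vs 252).
S9: worse on memory (36 vs 252).
S11: worse on network (1 vs 17).
No option is at least as good as S10 on every objective and strictly better on one.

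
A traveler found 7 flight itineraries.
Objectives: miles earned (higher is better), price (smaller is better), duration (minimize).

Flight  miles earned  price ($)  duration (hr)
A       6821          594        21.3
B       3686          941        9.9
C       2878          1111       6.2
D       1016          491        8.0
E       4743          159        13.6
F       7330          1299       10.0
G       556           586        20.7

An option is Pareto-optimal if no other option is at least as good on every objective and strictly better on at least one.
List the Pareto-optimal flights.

A: not dominated.
B: not dominated.
C: not dominated (best duration).
D: not dominated.
E: not dominated (best price).
F: not dominated (best miles earned).
G: dominated by D (miles earned 1016≥556, price 491≤586, duration 8.0≤20.7).

A, B, C, D, E, F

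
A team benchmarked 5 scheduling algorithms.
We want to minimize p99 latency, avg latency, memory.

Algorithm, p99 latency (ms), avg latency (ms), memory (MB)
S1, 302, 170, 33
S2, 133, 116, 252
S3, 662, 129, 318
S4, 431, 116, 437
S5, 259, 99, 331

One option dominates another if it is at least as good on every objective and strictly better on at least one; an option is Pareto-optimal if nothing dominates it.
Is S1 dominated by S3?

No

S3 vs S1: S3 is worse on p99 latency (662 vs 302), so it does not dominate S1.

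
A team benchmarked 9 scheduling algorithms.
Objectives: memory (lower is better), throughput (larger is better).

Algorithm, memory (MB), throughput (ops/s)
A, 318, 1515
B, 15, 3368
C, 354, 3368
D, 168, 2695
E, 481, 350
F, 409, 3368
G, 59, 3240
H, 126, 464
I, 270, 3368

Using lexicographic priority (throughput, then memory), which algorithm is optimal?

First maximize throughput: best is 3368, kept {B, C, F, I}.
Then minimize memory: best is 15, kept {B}.

B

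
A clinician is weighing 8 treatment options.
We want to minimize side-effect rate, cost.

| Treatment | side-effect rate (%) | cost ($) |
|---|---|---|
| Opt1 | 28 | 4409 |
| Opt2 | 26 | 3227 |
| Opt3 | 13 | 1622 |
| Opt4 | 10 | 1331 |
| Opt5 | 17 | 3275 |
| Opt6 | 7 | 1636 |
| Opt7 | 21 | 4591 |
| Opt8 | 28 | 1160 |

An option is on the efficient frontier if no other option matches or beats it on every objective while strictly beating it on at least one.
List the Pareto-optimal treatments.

Opt1: dominated by Opt2 (side-effect rate 26≤28, cost 3227≤4409).
Opt2: dominated by Opt3 (side-effect rate 13≤26, cost 1622≤3227).
Opt3: dominated by Opt4 (side-effect rate 10≤13, cost 1331≤1622).
Opt4: not dominated.
Opt5: dominated by Opt3 (side-effect rate 13≤17, cost 1622≤3275).
Opt6: not dominated (best side-effect rate).
Opt7: dominated by Opt3 (side-effect rate 13≤21, cost 1622≤4591).
Opt8: not dominated (best cost).

Opt4, Opt6, Opt8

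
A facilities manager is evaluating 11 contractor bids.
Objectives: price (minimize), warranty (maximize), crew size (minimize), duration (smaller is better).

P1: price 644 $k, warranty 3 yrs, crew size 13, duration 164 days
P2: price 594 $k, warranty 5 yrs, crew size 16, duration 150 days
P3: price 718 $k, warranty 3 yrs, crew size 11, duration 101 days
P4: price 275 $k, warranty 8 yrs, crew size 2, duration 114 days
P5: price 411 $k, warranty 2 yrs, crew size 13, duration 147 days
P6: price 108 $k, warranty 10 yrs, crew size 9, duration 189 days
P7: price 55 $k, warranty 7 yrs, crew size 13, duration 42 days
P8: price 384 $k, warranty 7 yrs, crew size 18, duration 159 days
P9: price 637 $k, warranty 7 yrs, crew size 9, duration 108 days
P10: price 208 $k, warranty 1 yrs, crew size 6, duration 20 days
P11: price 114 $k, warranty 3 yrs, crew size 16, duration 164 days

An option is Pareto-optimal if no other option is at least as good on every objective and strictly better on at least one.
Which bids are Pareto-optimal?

P3, P4, P6, P7, P9, P10

P1: dominated by P4 (price 275≤644, warranty 8≥3, crew size 2≤13, duration 114≤164).
P2: dominated by P4 (price 275≤594, warranty 8≥5, crew size 2≤16, duration 114≤150).
P3: not dominated.
P4: not dominated (best crew size).
P5: dominated by P4 (price 275≤411, warranty 8≥2, crew size 2≤13, duration 114≤147).
P6: not dominated (best warranty).
P7: not dominated (best price).
P8: dominated by P4 (price 275≤384, warranty 8≥7, crew size 2≤18, duration 114≤159).
P9: not dominated.
P10: not dominated (best duration).
P11: dominated by P7 (price 55≤114, warranty 7≥3, crew size 13≤16, duration 42≤164).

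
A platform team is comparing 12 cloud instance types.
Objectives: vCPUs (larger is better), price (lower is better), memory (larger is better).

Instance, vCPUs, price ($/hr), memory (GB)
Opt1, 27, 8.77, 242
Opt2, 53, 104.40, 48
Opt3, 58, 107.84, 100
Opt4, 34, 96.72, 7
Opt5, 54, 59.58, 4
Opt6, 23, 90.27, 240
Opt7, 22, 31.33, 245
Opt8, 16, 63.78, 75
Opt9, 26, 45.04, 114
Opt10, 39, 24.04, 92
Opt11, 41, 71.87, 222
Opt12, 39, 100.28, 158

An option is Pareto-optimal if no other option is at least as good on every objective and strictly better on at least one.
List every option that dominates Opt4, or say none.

Opt10: vCPUs 39≥34, price 24.04≤96.72, memory 92≥7 — dominates Opt4.
Opt11: vCPUs 41≥34, price 71.87≤96.72, memory 222≥7 — dominates Opt4.
Others (Opt1, Opt2, Opt3, Opt5, Opt6, Opt7, Opt8, Opt9, Opt12) are each worse than Opt4 on at least one objective.

Opt10, Opt11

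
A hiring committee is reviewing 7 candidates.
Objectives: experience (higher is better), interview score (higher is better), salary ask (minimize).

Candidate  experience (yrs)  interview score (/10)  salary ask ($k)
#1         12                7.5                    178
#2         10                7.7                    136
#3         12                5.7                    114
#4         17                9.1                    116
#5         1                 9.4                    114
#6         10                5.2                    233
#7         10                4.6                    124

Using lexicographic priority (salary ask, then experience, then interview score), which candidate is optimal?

First minimize salary ask: best is 114, kept {#3, #5}.
Then maximize experience: best is 12, kept {#3}.

#3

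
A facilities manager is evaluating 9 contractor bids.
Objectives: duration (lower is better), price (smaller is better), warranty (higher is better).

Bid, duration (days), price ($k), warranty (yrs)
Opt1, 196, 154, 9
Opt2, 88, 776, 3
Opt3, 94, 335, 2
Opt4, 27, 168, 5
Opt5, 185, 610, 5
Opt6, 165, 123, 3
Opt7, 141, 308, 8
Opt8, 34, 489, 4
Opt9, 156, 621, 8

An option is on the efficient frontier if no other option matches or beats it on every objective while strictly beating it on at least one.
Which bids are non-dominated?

Opt1: not dominated (best warranty).
Opt2: dominated by Opt4 (duration 27≤88, price 168≤776, warranty 5≥3).
Opt3: dominated by Opt4 (duration 27≤94, price 168≤335, warranty 5≥2).
Opt4: not dominated (best duration).
Opt5: dominated by Opt4 (duration 27≤185, price 168≤610, warranty 5≥5).
Opt6: not dominated (best price).
Opt7: not dominated.
Opt8: dominated by Opt4 (duration 27≤34, price 168≤489, warranty 5≥4).
Opt9: dominated by Opt7 (duration 141≤156, price 308≤621, warranty 8≥8).

Opt1, Opt4, Opt6, Opt7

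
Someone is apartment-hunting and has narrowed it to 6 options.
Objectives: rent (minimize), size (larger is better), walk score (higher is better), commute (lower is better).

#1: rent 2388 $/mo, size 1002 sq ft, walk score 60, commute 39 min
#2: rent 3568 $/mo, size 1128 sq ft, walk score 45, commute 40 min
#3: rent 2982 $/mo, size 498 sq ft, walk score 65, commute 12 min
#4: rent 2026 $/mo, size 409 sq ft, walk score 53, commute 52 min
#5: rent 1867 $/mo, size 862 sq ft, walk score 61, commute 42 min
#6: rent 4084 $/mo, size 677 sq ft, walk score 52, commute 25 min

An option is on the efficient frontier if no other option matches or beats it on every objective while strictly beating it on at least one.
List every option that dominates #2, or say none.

none

#1: worse on size (1002 vs 1128).
#3: worse on size (498 vs 1128).
#4: worse on size (409 vs 1128).
#5: worse on size (862 vs 1128).
#6: worse on rent (4084 vs 3568).
No option dominates #2.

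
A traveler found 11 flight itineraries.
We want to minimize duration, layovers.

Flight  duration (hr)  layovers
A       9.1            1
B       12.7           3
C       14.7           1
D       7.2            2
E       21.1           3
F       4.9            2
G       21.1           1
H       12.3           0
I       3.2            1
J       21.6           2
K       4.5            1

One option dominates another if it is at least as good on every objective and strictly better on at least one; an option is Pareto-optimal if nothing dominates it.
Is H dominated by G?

G vs H: G is worse on duration (21.1 vs 12.3), so it does not dominate H.

No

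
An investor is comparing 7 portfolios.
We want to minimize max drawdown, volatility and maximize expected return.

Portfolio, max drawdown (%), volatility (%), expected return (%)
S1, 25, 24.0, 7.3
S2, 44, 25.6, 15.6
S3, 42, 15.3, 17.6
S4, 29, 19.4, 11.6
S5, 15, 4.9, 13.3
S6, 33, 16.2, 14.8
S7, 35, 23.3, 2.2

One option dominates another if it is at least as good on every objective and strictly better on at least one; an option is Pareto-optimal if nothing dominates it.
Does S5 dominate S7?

Yes

S5 vs S7: max drawdown 15≤35, volatility 4.9≤23.3, expected return 13.3≥2.2 — S5 is at least as good on every objective with at least one strict improvement.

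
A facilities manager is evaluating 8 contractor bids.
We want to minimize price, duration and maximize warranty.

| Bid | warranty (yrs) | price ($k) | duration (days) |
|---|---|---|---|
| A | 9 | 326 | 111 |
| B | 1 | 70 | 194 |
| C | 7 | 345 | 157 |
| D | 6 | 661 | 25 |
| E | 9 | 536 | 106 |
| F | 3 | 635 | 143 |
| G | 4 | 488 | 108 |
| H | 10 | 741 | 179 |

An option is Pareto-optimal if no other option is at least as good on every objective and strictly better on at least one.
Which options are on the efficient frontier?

A, B, D, E, G, H

A: not dominated.
B: not dominated (best price).
C: dominated by A (warranty 9≥7, price 326≤345, duration 111≤157).
D: not dominated (best duration).
E: not dominated.
F: dominated by A (warranty 9≥3, price 326≤635, duration 111≤143).
G: not dominated.
H: not dominated (best warranty).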